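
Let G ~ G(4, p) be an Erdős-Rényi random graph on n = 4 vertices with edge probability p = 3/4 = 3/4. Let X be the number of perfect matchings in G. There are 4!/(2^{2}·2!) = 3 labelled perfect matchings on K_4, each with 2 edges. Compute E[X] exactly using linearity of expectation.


K_4 has 4!/(2^{2}·2!) = 3 labelled perfect matchings.
For each such perfect matching H, let X_H = 1 if all 2 edges of H are present in G. Then P[X_H = 1] = p^{2} = (3/4)^{2} = 9/16.
By linearity: E[X] = Σ_H E[X_H] = 3 · p^{2} = 3 · 9/16 = 27/16.
Numerically: E[X] ≈ 1.688.

E[X] = 3 · (3/4)^{2} = 27/16 ≈ 1.688.


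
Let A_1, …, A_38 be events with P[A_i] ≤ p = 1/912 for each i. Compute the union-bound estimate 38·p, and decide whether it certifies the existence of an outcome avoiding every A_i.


Union bound: P[∪_{i=1}^{38} A_i] ≤ Σ_i P[A_i] ≤ 38·p = 38·(1/912) = 1/24.
Numerically: 1/24 ≈ 0.041667.
Is 1/24 < 1? YES.
Since P[∪ A_i] ≤ 1/24 < 1, the complement has P[∩ A_i^c] ≥ 1 − 1/24 = 23/24 > 0, so some outcome avoids every A_i.

38·p = 1/24 ≈ 0.041667; existence CERTIFIED by the union bound.


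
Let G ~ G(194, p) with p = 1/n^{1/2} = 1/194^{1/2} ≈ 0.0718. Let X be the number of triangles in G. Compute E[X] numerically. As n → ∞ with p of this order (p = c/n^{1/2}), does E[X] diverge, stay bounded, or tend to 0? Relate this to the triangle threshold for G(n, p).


Number of potential triangles: C(194, 3) = 1198144.
Each occurs with probability p³ ≈ (0.0718)³ ≈ 3.700815e-04.
By linearity: E[X] = C(194, 3)·p³ ≈ 1198144 · 3.700815e-04 ≈ 443.4110.
Since α = 1/2 < 1, p = c/n^{1/2} ≫ 1/n is above the triangle threshold p ~ 1/n. Asymptotically E[X] ~ (c³/6)·n^{3(1−α)} = (1³/6)·n^{1.5} → ∞; triangles are abundant w.h.p.

E[X] ≈ 443.4110; in regime p = Θ(1/n^{1/2}) E[X] diverges (above the triangle threshold p ~ 1/n).


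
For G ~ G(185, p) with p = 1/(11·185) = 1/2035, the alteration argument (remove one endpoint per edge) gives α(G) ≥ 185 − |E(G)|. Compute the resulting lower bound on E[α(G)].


E[|E(G)|] = C(185, 2)·p = 17020 · (1/2035) = 92/11.
E[α(G)] ≥ n − E[|E(G)|] = 185 − 92/11 = 1943/11.
Numerically: ≈ 176.636364.
(This is only a lower bound; the true E[α(G)] may be larger.)

E[α(G)] ≥ 1943/11 ≈ 176.636364.


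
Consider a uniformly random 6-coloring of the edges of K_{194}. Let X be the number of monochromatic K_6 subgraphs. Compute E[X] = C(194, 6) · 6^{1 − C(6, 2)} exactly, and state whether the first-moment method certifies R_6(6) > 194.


E[X] = C(194, 6) · 6^{1 − 15} = 68482017072 · 6^{−14} = 68482017072/78364164096.
As a reduced fraction: E[X] = 475569563/544195584 ≈ 0.87389.
Is E[X] < 1? YES.
Since E[X] < 1, there exists a 6-coloring of K_{194} with no monochromatic K_6; hence R_6(6) > 194.

E[X] = 475569563/544195584 ≈ 0.87389; E[X] < 1, so R_6(6) > 194.


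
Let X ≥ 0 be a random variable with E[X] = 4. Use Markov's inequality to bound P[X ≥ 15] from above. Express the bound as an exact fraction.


μ = E[X] = 4, a = 15.
Markov: P[X ≥ 15] ≤ μ/a = (4)/15 = 4/15.
Numerically: ≈ 0.267.
(Since a = 15 > μ = 4.000, the bound 4/15 is < 1 and informative.)

P[X ≥ 15] ≤ 4/15 ≈ 0.267.


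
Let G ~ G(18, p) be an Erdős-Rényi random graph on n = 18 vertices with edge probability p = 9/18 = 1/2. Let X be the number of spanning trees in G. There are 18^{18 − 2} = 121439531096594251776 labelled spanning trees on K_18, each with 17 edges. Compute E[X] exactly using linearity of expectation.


K_18 has 18^{18 − 2} = 121439531096594251776 labelled spanning trees.
For each such spanning tree H, let X_H = 1 if all 17 edges of H are present in G. Then P[X_H = 1] = p^{17} = (1/2)^{17} = 1/131072.
Summing the indicators: E[X] = Σ_H E[X_H] = 121439531096594251776 · p^{17} = 121439531096594251776 · 1/131072 = 1853020188851841/2.
Numerically: E[X] ≈ 9.2651e+14.

E[X] = 121439531096594251776 · (1/2)^{17} = 1853020188851841/2 ≈ 9.2651e+14.


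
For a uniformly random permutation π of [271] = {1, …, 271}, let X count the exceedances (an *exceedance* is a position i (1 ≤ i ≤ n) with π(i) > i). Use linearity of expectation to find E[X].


Write X = Σ_{i=1}^{271} X_i, where X_i = 1_{π(i) > i}.
For each fixed i, π(i) is uniform over {1, …, 271} (marginal of a uniform permutation), so P[π(i) > i] = (n − i)/n. Summing: Σ_{i=1}^{271} (n − i)/n = (0 + 1 + … + 270)/271 = 271(271 − 1)/(2·271) = (271 − 1)/2.
Hence E[X] = Σ_{i=1}^{271} (271 − i)/271 = 135 ≈ 135.00000.

E[X] = 135 = 135.00000.


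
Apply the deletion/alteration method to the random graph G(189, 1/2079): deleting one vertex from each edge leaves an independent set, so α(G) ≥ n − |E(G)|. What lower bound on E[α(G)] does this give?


E[|E(G)|] = C(189, 2)·p = 17766 · (1/2079) = 94/11.
E[α(G)] ≥ n − E[|E(G)|] = 189 − 94/11 = 1985/11.
Numerically: ≈ 180.455.
(This is only a lower bound; the true E[α(G)] may be larger.)

E[α(G)] ≥ 1985/11 ≈ 180.455.


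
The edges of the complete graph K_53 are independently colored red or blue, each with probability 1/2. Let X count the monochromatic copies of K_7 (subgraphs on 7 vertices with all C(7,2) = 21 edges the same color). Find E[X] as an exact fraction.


Let X = Σ_S X_S over the C(53, 7) = 154143080 subsets S of size 7, where X_S = 1 if the K_7 on S is monochromatic.
For a fixed S, the K_7 on S has C(7, 2) = 21 edges. P[all 21 edges red] = (1/2)^21, and likewise for blue, so P[monochromatic] = 2·(1/2)^21 = 2^{1 − 21} = 1/1048576.
Summing: E[X] = C(53, 7) · 2^{1 − 21} = 154143080 · 1/1048576 = 19267885/131072.
Numerically: E[X] ≈ 147.0023.

E[X] = C(53,7)·2^(1−C(7,2)) = 19267885/131072 ≈ 147.0023.


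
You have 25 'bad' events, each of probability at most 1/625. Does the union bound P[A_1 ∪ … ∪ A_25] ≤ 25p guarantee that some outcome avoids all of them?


Union bound: P[∪_{i=1}^{25} A_i] ≤ Σ_i P[A_i] ≤ 25·p = 25·(1/625) = 1/25.
Numerically: 1/25 ≈ 0.04000.
Is 1/25 < 1? YES.
Since P[∪ A_i] ≤ 1/25 < 1, the complement has P[∩ A_i^c] ≥ 1 − 1/25 = 24/25 > 0, so some outcome avoids every A_i.

25·p = 1/25 ≈ 0.04000; existence CERTIFIED by the union bound.


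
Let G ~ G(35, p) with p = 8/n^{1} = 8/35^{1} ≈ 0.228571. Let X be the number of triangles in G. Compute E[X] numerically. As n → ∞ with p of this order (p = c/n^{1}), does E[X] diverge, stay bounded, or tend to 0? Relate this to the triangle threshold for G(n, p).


Number of potential triangles: C(35, 3) = 6545.
Each occurs with probability p³ ≈ (0.228571)³ ≈ 1.19416910e-02.
By linearity: E[X] = C(35, 3)·p³ ≈ 6545 · 1.19416910e-02 ≈ 78.158367.
Here α = 1, so p = 8/n is exactly at the triangle threshold p ~ 1/n. Asymptotically E[X] → c³/6 = 8³/6 = 256/3 ≈ 85.333333, a bounded constant. In this regime the triangle count is asymptotically Poisson(c³/6).

E[X] ≈ 78.158367; in regime p = Θ(1/n^{1}) E[X] stays bounded (at the triangle threshold p ~ 1/n).


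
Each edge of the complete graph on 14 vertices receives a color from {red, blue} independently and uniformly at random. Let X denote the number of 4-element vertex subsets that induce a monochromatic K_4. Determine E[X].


Let X = Σ_S X_S over the C(14, 4) = 1001 subsets S of size 4, where X_S = 1 if the K_4 on S is monochromatic.
For a fixed S, the K_4 on S has C(4, 2) = 6 edges. P[all 6 edges red] = (1/2)^6, and likewise for blue, so P[monochromatic] = 2·(1/2)^6 = 2^{1 − 6} = 1/32.
Summing: E[X] = C(14, 4) · 2^{1 − 6} = 1001 · 1/32 = 1001/32.
Numerically: E[X] ≈ 31.2812.

E[X] = C(14,4)·2^(1−C(4,2)) = 1001/32 ≈ 31.2812.


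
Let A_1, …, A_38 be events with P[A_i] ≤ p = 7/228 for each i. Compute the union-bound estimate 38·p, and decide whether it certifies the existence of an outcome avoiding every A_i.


Union bound: P[∪_{i=1}^{38} A_i] ≤ Σ_i P[A_i] ≤ 38·p = 38·(7/228) = 7/6.
Numerically: 7/6 ≈ 1.167.
Is 7/6 < 1? NO.
Since the bound 7/6 is ≥ 1, the union bound is uninformative here; it does NOT by itself certify existence.

38·p = 7/6 ≈ 1.167; existence NOT certified by the union bound.


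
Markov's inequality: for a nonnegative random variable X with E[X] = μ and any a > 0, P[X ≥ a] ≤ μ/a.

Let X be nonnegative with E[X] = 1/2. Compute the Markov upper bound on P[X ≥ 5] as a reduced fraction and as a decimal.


μ = E[X] = 1/2, a = 5.
Markov: P[X ≥ 5] ≤ μ/a = (1/2)/5 = 1/10.
Numerically: ≈ 0.100000.
(Since a = 5 > μ = 0.500000, the bound 1/10 is < 1 and informative.)

P[X ≥ 5] ≤ 1/10 ≈ 0.100000.


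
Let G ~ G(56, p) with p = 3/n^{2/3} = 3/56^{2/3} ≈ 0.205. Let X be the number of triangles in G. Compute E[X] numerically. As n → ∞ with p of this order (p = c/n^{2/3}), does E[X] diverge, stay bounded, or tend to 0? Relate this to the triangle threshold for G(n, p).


Number of potential triangles: C(56, 3) = 27720.
Each occurs with probability p³ ≈ (0.205)³ ≈ 8.60969e-03.
By linearity: E[X] = C(56, 3)·p³ ≈ 27720 · 8.60969e-03 ≈ 238.661.
Since α = 2/3 < 1, p = c/n^{2/3} ≫ 1/n is above the triangle threshold p ~ 1/n. Asymptotically E[X] ~ (c³/6)·n^{3(1−α)} = (3³/6)·n^{1} → ∞; triangles are abundant w.h.p.

E[X] ≈ 238.661; in regime p = Θ(1/n^{2/3}) E[X] diverges (above the triangle threshold p ~ 1/n).


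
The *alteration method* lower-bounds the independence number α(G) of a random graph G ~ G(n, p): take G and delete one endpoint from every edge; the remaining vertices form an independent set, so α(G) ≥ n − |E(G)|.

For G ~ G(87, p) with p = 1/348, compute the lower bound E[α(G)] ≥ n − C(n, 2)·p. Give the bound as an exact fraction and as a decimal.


E[|E(G)|] = C(87, 2)·p = 3741 · (1/348) = 43/4.
E[α(G)] ≥ n − E[|E(G)|] = 87 − 43/4 = 305/4.
Numerically: ≈ 76.250.
(This is only a lower bound; the true E[α(G)] may be larger.)

E[α(G)] ≥ 305/4 ≈ 76.250.


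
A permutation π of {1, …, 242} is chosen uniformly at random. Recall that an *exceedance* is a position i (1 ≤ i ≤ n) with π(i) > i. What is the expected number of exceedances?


Write X = Σ_{i=1}^{242} X_i, where X_i = 1_{π(i) > i}.
For each fixed i, π(i) is uniform over {1, …, 242} (marginal of a uniform permutation), so P[π(i) > i] = (n − i)/n. Summing: Σ_{i=1}^{242} (n − i)/n = (0 + 1 + … + 241)/242 = 242(242 − 1)/(2·242) = (242 − 1)/2.
Hence E[X] = Σ_{i=1}^{242} (242 − i)/242 = 241/2 ≈ 120.500.

E[X] = 241/2 = 120.500.


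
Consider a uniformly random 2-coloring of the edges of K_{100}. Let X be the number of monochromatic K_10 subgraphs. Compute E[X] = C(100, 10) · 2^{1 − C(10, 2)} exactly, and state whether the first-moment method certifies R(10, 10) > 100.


E[X] = C(100, 10) · 2^{1 − 45} = 17310309456440 · 2^{−44} = 17310309456440/17592186044416.
As a reduced fraction: E[X] = 2163788682055/2199023255552 ≈ 0.98398.
Is E[X] < 1? YES.
Since E[X] < 1, there exists a 2-coloring of K_{100} with no monochromatic K_10; hence R(10, 10) > 100.

E[X] = 2163788682055/2199023255552 ≈ 0.98398; E[X] < 1, so R(10, 10) > 100.


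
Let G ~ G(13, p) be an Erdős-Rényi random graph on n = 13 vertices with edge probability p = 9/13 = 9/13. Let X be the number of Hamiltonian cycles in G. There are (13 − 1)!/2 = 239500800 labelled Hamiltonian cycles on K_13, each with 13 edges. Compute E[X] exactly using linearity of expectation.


K_13 has (13 − 1)!/2 = 239500800 labelled Hamiltonian cycles.
For each such Hamiltonian cycle H, let X_H = 1 if all 13 edges of H are present in G. Then P[X_H = 1] = p^{13} = (9/13)^{13} = 2541865828329/302875106592253.
By linearity: E[X] = Σ_H E[X_H] = 239500800 · p^{13} = 239500800 · 2541865828329/302875106592253 = 608778899377458163200/302875106592253.
Numerically: E[X] ≈ 2.01e+06.

E[X] = 239500800 · (9/13)^{13} = 608778899377458163200/302875106592253 ≈ 2.01e+06.


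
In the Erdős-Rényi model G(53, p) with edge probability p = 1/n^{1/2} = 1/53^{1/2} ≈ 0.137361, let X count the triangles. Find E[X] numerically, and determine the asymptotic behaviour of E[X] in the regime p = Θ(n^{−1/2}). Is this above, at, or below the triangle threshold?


Number of potential triangles: C(53, 3) = 23426.
Each occurs with probability p³ ≈ (0.137361)³ ≈ 2.59170875e-03.
By linearity: E[X] = C(53, 3)·p³ ≈ 23426 · 2.59170875e-03 ≈ 60.713369.
Since α = 1/2 < 1, p = c/n^{1/2} ≫ 1/n is above the triangle threshold p ~ 1/n. Asymptotically E[X] ~ (c³/6)·n^{3(1−α)} = (1³/6)·n^{1.5} → ∞; triangles are abundant w.h.p.

E[X] ≈ 60.713369; in regime p = Θ(1/n^{1/2}) E[X] diverges (above the triangle threshold p ~ 1/n).


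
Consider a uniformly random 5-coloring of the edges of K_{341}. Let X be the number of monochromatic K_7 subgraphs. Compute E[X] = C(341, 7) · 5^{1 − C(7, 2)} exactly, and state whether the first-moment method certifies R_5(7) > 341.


E[X] = C(341, 7) · 5^{1 − 21} = 99984606876440 · 5^{−20} = 99984606876440/95367431640625.
As a reduced fraction: E[X] = 19996921375288/19073486328125 ≈ 1.048415.
Is E[X] < 1? NO.
Since E[X] ≥ 1, the first-moment bound is inconclusive at n = 341; it does NOT by itself certify R_5(7) > 341.

E[X] = 19996921375288/19073486328125 ≈ 1.048415; E[X] ≥ 1; first-moment method inconclusive here.


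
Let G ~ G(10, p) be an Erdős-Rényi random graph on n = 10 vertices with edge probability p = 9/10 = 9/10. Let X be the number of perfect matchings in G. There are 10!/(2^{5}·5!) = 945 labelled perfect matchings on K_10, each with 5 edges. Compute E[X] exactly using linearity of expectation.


K_10 has 10!/(2^{5}·5!) = 945 labelled perfect matchings.
For each such perfect matching H, let X_H = 1 if all 5 edges of H are present in G. Then P[X_H = 1] = p^{5} = (9/10)^{5} = 59049/100000.
By linearity of expectation: E[X] = Σ_H E[X_H] = 945 · p^{5} = 945 · 59049/100000 = 11160261/20000.
Numerically: E[X] ≈ 558.

E[X] = 945 · (9/10)^{5} = 11160261/20000 ≈ 558.


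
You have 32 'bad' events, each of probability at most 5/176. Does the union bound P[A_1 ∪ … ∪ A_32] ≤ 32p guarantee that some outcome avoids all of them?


Union bound: P[∪_{i=1}^{32} A_i] ≤ Σ_i P[A_i] ≤ 32·p = 32·(5/176) = 10/11.
Numerically: 10/11 ≈ 0.90909.
Is 10/11 < 1? YES.
Since P[∪ A_i] ≤ 10/11 < 1, the complement has P[∩ A_i^c] ≥ 1 − 10/11 = 1/11 > 0, so some outcome avoids every A_i.

32·p = 10/11 ≈ 0.90909; existence CERTIFIED by the union bound.


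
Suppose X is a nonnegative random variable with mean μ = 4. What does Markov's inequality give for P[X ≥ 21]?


μ = E[X] = 4, a = 21.
Markov: P[X ≥ 21] ≤ μ/a = (4)/21 = 4/21.
Numerically: ≈ 0.190.
(Since a = 21 > μ = 4.000, the bound 4/21 is < 1 and informative.)

P[X ≥ 21] ≤ 4/21 ≈ 0.190.


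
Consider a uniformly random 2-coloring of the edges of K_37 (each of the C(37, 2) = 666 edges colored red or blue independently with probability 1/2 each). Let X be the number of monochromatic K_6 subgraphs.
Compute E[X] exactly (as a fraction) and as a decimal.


Let X = Σ_S X_S over the C(37, 6) = 2324784 subsets S of size 6, where X_S = 1 if the K_6 on S is monochromatic.
For a fixed S, the K_6 on S has C(6, 2) = 15 edges. P[all 15 edges red] = (1/2)^15, and likewise for blue, so P[monochromatic] = 2·(1/2)^15 = 2^{1 − 15} = 1/16384.
By linearity: E[X] = C(37, 6) · 2^{1 − 15} = 2324784 · 1/16384 = 145299/1024.
Numerically: E[X] ≈ 141.894.

E[X] = C(37,6)·2^(1−C(6,2)) = 145299/1024 ≈ 141.894.


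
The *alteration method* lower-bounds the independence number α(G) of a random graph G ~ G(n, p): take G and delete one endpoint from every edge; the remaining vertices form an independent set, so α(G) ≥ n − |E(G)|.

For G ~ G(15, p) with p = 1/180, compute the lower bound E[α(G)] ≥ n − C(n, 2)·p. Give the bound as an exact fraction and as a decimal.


E[|E(G)|] = C(15, 2)·p = 105 · (1/180) = 7/12.
E[α(G)] ≥ n − E[|E(G)|] = 15 − 7/12 = 173/12.
Numerically: ≈ 14.41667.
(This is only a lower bound; the true E[α(G)] may be larger.)

E[α(G)] ≥ 173/12 ≈ 14.41667.


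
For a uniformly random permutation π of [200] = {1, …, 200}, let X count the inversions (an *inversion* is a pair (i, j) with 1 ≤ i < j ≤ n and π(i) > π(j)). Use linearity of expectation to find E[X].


Write X = Σ X_I over the C(200, 2) = 19900 pairs i < j, with X_I the indicator of one inversion.
There are 19900 indicators.
For each fixed pair i < j, the values π(i) and π(j) are two distinct elements of {1, …, 200} in uniformly random order; by symmetry P[π(i) > π(j)] = 1/2.
By linearity: E[X] = 19900 · (1/2) = C(200, 2) · (1/2) = 19900/2 = 9950 ≈ 9950.000000.

E[X] = 9950 = 9950.000000.


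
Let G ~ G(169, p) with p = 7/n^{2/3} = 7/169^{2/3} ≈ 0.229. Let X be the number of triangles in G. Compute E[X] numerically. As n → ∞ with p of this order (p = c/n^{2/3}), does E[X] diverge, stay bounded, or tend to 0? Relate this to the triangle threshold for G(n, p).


Number of potential triangles: C(169, 3) = 790244.
Each occurs with probability p³ ≈ (0.229)³ ≈ 1.2009383e-02.
By linearity: E[X] = C(169, 3)·p³ ≈ 790244 · 1.2009383e-02 ≈ 9490.34320.
Since α = 2/3 < 1, p = c/n^{2/3} ≫ 1/n is above the triangle threshold p ~ 1/n. Asymptotically E[X] ~ (c³/6)·n^{3(1−α)} = (7³/6)·n^{1} → ∞; triangles are abundant w.h.p.

E[X] ≈ 9490.34320; in regime p = Θ(1/n^{2/3}) E[X] diverges (above the triangle threshold p ~ 1/n).


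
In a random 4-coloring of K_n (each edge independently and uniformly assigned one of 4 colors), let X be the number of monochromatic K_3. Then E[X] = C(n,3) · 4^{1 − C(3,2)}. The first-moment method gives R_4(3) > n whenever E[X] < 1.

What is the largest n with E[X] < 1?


We need C(n, 3) · 4^{1 − 3} < 1, i.e. C(n, 3) < 4^{3 − 1} = 16.
Check values of n near the boundary:
  n = 3: C(3, 3) = 1; 1 < 16? YES
  n = 4: C(4, 3) = 4; 4 < 16? YES
  n = 5: C(5, 3) = 10; 10 < 16? YES
  n = 6: C(6, 3) = 20; 20 < 16? NO
  n = 7: C(7, 3) = 35; 35 < 16? NO
The largest n with C(n, 3) < 16 is n = 5 (where E[X] = 5/8 ≈ 0.625000). Hence R_4(3) > 5, i.e. R_4(3) ≥ 6.

Largest n = 5; hence R_4(3) > 5.


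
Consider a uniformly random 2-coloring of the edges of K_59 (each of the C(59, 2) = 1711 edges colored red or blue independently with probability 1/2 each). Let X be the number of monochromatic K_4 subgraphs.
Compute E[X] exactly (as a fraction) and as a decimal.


Let X = Σ_S X_S over the C(59, 4) = 455126 subsets S of size 4, where X_S = 1 if the K_4 on S is monochromatic.
For a fixed S, the K_4 on S has C(4, 2) = 6 edges. P[all 6 edges red] = (1/2)^6, and likewise for blue, so P[monochromatic] = 2·(1/2)^6 = 2^{1 − 6} = 1/32.
Summing: E[X] = C(59, 4) · 2^{1 − 6} = 455126 · 1/32 = 227563/16.
Numerically: E[X] ≈ 14222.6875.

E[X] = C(59,4)·2^(1−C(4,2)) = 227563/16 ≈ 14222.6875.


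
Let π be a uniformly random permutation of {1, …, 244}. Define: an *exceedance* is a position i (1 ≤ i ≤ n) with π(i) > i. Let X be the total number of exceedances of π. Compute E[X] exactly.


Write X = Σ_{i=1}^{244} X_i, where X_i = 1_{π(i) > i}.
For each fixed i, π(i) is uniform over {1, …, 244} (marginal of a uniform permutation), so P[π(i) > i] = (n − i)/n. Summing: Σ_{i=1}^{244} (n − i)/n = (0 + 1 + … + 243)/244 = 244(244 − 1)/(2·244) = (244 − 1)/2.
Hence E[X] = Σ_{i=1}^{244} (244 − i)/244 = 243/2 ≈ 121.50000.

E[X] = 243/2 = 121.50000.


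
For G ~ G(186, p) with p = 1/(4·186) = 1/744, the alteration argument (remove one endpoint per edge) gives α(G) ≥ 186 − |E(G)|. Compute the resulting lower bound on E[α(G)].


E[|E(G)|] = C(186, 2)·p = 17205 · (1/744) = 185/8.
E[α(G)] ≥ n − E[|E(G)|] = 186 − 185/8 = 1303/8.
Numerically: ≈ 162.8750.
(This is only a lower bound; the true E[α(G)] may be larger.)

E[α(G)] ≥ 1303/8 ≈ 162.8750.


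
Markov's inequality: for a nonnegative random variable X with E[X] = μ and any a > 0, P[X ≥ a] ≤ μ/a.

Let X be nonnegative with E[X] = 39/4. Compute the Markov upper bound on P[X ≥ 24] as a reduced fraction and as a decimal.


μ = E[X] = 39/4, a = 24.
Markov: P[X ≥ 24] ≤ μ/a = (39/4)/24 = 13/32.
Numerically: ≈ 0.40625.
(Since a = 24 > μ = 9.75000, the bound 13/32 is < 1 and informative.)

P[X ≥ 24] ≤ 13/32 ≈ 0.40625.


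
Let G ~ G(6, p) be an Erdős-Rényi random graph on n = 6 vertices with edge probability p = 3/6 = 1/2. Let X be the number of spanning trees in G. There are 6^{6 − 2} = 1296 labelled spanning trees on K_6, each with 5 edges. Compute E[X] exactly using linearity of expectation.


K_6 has 6^{6 − 2} = 1296 labelled spanning trees.
For each such spanning tree H, let X_H = 1 if all 5 edges of H are present in G. Then P[X_H = 1] = p^{5} = (1/2)^{5} = 1/32.
Summing the indicators: E[X] = Σ_H E[X_H] = 1296 · p^{5} = 1296 · 1/32 = 81/2.
Numerically: E[X] ≈ 40.5.

E[X] = 1296 · (1/2)^{5} = 81/2 ≈ 40.5.


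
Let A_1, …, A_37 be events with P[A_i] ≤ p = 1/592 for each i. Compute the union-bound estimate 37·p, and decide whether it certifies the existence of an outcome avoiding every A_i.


Union bound: P[∪_{i=1}^{37} A_i] ≤ Σ_i P[A_i] ≤ 37·p = 37·(1/592) = 1/16.
Numerically: 1/16 ≈ 0.062.
Is 1/16 < 1? YES.
Since P[∪ A_i] ≤ 1/16 < 1, the complement has P[∩ A_i^c] ≥ 1 − 1/16 = 15/16 > 0, so some outcome avoids every A_i.

37·p = 1/16 ≈ 0.062; existence CERTIFIED by the union bound.


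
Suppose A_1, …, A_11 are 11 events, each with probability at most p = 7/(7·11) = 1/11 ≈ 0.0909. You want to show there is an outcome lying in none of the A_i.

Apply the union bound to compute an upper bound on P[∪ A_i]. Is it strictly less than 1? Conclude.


Union bound: P[∪_{i=1}^{11} A_i] ≤ Σ_i P[A_i] ≤ 11·p = 11·(1/11) = 1.
Numerically: 1 ≈ 1.0000.
Is 1 < 1? NO.
Since the bound 1 is ≥ 1, the union bound is uninformative here; it does NOT by itself certify existence.

11·p = 1 ≈ 1.0000; existence NOT certified by the union bound.


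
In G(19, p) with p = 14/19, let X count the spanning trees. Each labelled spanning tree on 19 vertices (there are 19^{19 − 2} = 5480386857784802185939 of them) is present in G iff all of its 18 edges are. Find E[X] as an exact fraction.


K_19 has 19^{19 − 2} = 5480386857784802185939 labelled spanning trees.
For each such spanning tree H, let X_H = 1 if all 18 edges of H are present in G. Then P[X_H = 1] = p^{18} = (14/19)^{18} = 426878854210636742656/104127350297911241532841.
By linearity: E[X] = Σ_H E[X_H] = 5480386857784802185939 · p^{18} = 5480386857784802185939 · 426878854210636742656/104127350297911241532841 = 426878854210636742656/19.
Numerically: E[X] ≈ 2.24673e+19.

E[X] = 5480386857784802185939 · (14/19)^{18} = 426878854210636742656/19 ≈ 2.24673e+19.


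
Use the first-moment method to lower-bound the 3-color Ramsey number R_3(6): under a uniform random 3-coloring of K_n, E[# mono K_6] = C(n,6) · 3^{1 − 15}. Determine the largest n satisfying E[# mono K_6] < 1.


We need C(n, 6) · 3^{1 − 15} < 1, i.e. C(n, 6) < 3^{15 − 1} = 4782969.
Check values of n near the boundary:
  n = 37: C(37, 6) = 2324784; 2324784 < 4782969? YES
  n = 38: C(38, 6) = 2760681; 2760681 < 4782969? YES
  n = 39: C(39, 6) = 3262623; 3262623 < 4782969? YES
  n = 40: C(40, 6) = 3838380; 3838380 < 4782969? YES
  n = 41: C(41, 6) = 4496388; 4496388 < 4782969? YES
  n = 42: C(42, 6) = 5245786; 5245786 < 4782969? NO
  n = 43: C(43, 6) = 6096454; 6096454 < 4782969? NO
  n = 44: C(44, 6) = 7059052; 7059052 < 4782969? NO
The largest n with C(n, 6) < 4782969 is n = 41 (where E[X] = 1498796/1594323 ≈ 0.9401). Hence R_3(6) > 41, i.e. R_3(6) ≥ 42.

Largest n = 41; hence R_3(6) > 41.


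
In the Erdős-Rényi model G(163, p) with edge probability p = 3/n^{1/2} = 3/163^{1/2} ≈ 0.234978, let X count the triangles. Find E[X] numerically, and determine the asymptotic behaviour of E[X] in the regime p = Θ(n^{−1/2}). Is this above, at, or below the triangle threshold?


Number of potential triangles: C(163, 3) = 708561.
Each occurs with probability p³ ≈ (0.234978)³ ≈ 1.29742529e-02.
By linearity: E[X] = C(163, 3)·p³ ≈ 708561 · 1.29742529e-02 ≈ 9193.049575.
Since α = 1/2 < 1, p = c/n^{1/2} ≫ 1/n is above the triangle threshold p ~ 1/n. Asymptotically E[X] ~ (c³/6)·n^{3(1−α)} = (3³/6)·n^{1.5} → ∞; triangles are abundant w.h.p.

E[X] ≈ 9193.049575; in regime p = Θ(1/n^{1/2}) E[X] diverges (above the triangle threshold p ~ 1/n).


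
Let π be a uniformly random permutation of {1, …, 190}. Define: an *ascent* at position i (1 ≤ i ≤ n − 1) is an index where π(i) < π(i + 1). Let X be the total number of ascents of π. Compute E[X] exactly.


Write X = Σ X_I over i = 1, …, 189, with X_I the indicator of one ascent.
There are 189 indicators.
For each fixed i, the pair (π(i), π(i+1)) is a uniformly random ordered pair of distinct values from {1, …, 190}; by symmetry P[π(i) < π(i+1)] = 1/2.
By linearity: E[X] = 189 · (1/2) = (190 − 1) · (1/2) = 189/2 ≈ 94.500.

E[X] = 189/2 = 94.500.


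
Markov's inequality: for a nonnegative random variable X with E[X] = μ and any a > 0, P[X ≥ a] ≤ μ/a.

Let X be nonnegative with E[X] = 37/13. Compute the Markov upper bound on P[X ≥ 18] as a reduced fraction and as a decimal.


μ = E[X] = 37/13, a = 18.
Markov: P[X ≥ 18] ≤ μ/a = (37/13)/18 = 37/234.
Numerically: ≈ 0.158.
(Since a = 18 > μ = 2.846, the bound 37/234 is < 1 and informative.)

P[X ≥ 18] ≤ 37/234 ≈ 0.158.


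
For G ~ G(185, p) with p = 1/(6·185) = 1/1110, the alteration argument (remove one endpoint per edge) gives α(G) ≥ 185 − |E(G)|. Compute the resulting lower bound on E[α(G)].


E[|E(G)|] = C(185, 2)·p = 17020 · (1/1110) = 46/3.
E[α(G)] ≥ n − E[|E(G)|] = 185 − 46/3 = 509/3.
Numerically: ≈ 169.66667.
(This is only a lower bound; the true E[α(G)] may be larger.)

E[α(G)] ≥ 509/3 ≈ 169.66667.


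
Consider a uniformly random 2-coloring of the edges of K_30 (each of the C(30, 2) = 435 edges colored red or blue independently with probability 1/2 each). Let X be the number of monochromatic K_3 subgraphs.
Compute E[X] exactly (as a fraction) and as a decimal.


Let X = Σ_S X_S over the C(30, 3) = 4060 subsets S of size 3, where X_S = 1 if the K_3 on S is monochromatic.
For a fixed S, the K_3 on S has C(3, 2) = 3 edges. P[all 3 edges red] = (1/2)^3, and likewise for blue, so P[monochromatic] = 2·(1/2)^3 = 2^{1 − 3} = 1/4.
By linearity: E[X] = C(30, 3) · 2^{1 − 3} = 4060 · 1/4 = 1015.
Numerically: E[X] ≈ 1015.000000.

E[X] = C(30,3)·2^(1−C(3,2)) = 1015 ≈ 1015.000000.


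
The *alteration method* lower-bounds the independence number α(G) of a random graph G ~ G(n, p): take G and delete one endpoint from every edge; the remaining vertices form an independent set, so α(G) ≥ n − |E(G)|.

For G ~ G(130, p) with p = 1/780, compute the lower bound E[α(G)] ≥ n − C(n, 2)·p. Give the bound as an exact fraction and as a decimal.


E[|E(G)|] = C(130, 2)·p = 8385 · (1/780) = 43/4.
E[α(G)] ≥ n − E[|E(G)|] = 130 − 43/4 = 477/4.
Numerically: ≈ 119.2500.
(This is only a lower bound; the true E[α(G)] may be larger.)

E[α(G)] ≥ 477/4 ≈ 119.2500.


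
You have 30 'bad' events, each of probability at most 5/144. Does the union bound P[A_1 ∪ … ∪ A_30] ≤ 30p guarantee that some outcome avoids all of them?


Union bound: P[∪_{i=1}^{30} A_i] ≤ Σ_i P[A_i] ≤ 30·p = 30·(5/144) = 25/24.
Numerically: 25/24 ≈ 1.041667.
Is 25/24 < 1? NO.
Since the bound 25/24 is ≥ 1, the union bound is uninformative here; it does NOT by itself certify existence.

30·p = 25/24 ≈ 1.041667; existence NOT certified by the union bound.


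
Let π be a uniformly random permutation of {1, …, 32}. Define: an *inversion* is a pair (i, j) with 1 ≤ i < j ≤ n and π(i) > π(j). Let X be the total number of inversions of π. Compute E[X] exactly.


Write X = Σ X_I over the C(32, 2) = 496 pairs i < j, with X_I the indicator of one inversion.
There are 496 indicators.
For each fixed pair i < j, the values π(i) and π(j) are two distinct elements of {1, …, 32} in uniformly random order; by symmetry P[π(i) > π(j)] = 1/2.
By linearity: E[X] = 496 · (1/2) = C(32, 2) · (1/2) = 496/2 = 248 ≈ 248.000.

E[X] = 248 = 248.000.


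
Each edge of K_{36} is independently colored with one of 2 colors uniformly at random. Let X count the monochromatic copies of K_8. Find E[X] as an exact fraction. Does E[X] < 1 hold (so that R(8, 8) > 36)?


E[X] = C(36, 8) · 2^{1 − 28} = 30260340 · 2^{−27} = 30260340/134217728.
As a reduced fraction: E[X] = 7565085/33554432 ≈ 0.22546.
Is E[X] < 1? YES.
Since E[X] < 1, there exists a 2-coloring of K_{36} with no monochromatic K_8; hence R(8, 8) > 36.

E[X] = 7565085/33554432 ≈ 0.22546; E[X] < 1, so R(8, 8) > 36.


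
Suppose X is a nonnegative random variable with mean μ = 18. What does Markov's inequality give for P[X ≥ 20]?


μ = E[X] = 18, a = 20.
Markov: P[X ≥ 20] ≤ μ/a = (18)/20 = 9/10.
Numerically: ≈ 0.9000.
(Since a = 20 > μ = 18.0000, the bound 9/10 is < 1 and informative.)

P[X ≥ 20] ≤ 9/10 ≈ 0.9000.


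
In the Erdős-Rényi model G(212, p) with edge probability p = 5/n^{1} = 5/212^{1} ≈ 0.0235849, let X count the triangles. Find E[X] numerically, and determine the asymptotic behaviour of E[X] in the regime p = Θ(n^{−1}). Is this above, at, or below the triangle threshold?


Number of potential triangles: C(212, 3) = 1565620.
Each occurs with probability p³ ≈ (0.0235849)³ ≈ 1.31190513e-05.
By linearity: E[X] = C(212, 3)·p³ ≈ 1565620 · 1.31190513e-05 ≈ 20.539449.
Here α = 1, so p = 5/n is exactly at the triangle threshold p ~ 1/n. Asymptotically E[X] → c³/6 = 5³/6 = 125/6 ≈ 20.833333, a bounded constant. In this regime the triangle count is asymptotically Poisson(c³/6).

E[X] ≈ 20.539449; in regime p = Θ(1/n^{1}) E[X] stays bounded (at the triangle threshold p ~ 1/n).


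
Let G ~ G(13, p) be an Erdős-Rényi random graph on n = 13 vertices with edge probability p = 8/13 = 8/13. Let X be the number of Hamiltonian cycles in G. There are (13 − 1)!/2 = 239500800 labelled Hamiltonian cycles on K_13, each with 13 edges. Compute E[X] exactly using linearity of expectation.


K_13 has (13 − 1)!/2 = 239500800 labelled Hamiltonian cycles.
For each such Hamiltonian cycle H, let X_H = 1 if all 13 edges of H are present in G. Then P[X_H = 1] = p^{13} = (8/13)^{13} = 549755813888/302875106592253.
Summing the indicators: E[X] = Σ_H E[X_H] = 239500800 · p^{13} = 239500800 · 549755813888/302875106592253 = 131666957230827110400/302875106592253.
Numerically: E[X] ≈ 4.35e+05.

E[X] = 239500800 · (8/13)^{13} = 131666957230827110400/302875106592253 ≈ 4.35e+05.


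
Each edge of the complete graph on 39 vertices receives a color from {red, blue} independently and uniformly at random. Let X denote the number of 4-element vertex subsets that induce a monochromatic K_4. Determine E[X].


Let X = Σ_S X_S over the C(39, 4) = 82251 subsets S of size 4, where X_S = 1 if the K_4 on S is monochromatic.
For a fixed S, the K_4 on S has C(4, 2) = 6 edges. P[all 6 edges red] = (1/2)^6, and likewise for blue, so P[monochromatic] = 2·(1/2)^6 = 2^{1 − 6} = 1/32.
Summing: E[X] = C(39, 4) · 2^{1 − 6} = 82251 · 1/32 = 82251/32.
Numerically: E[X] ≈ 2570.343750.

E[X] = C(39,4)·2^(1−C(4,2)) = 82251/32 ≈ 2570.343750.


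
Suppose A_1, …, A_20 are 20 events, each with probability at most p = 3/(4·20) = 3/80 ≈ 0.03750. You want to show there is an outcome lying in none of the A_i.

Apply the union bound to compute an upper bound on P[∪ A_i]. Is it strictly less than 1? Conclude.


Union bound: P[∪_{i=1}^{20} A_i] ≤ Σ_i P[A_i] ≤ 20·p = 20·(3/80) = 3/4.
Numerically: 3/4 ≈ 0.75000.
Is 3/4 < 1? YES.
Since P[∪ A_i] ≤ 3/4 < 1, the complement has P[∩ A_i^c] ≥ 1 − 3/4 = 1/4 > 0, so some outcome avoids every A_i.

20·p = 3/4 ≈ 0.75000; existence CERTIFIED by the union bound.


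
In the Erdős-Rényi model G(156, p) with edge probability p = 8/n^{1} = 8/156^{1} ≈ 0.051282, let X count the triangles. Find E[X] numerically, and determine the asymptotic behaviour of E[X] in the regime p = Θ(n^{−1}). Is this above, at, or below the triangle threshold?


Number of potential triangles: C(156, 3) = 620620.
Each occurs with probability p³ ≈ (0.051282)³ ≈ 1.3486404e-04.
By linearity: E[X] = C(156, 3)·p³ ≈ 620620 · 1.3486404e-04 ≈ 83.69932.
Here α = 1, so p = 8/n is exactly at the triangle threshold p ~ 1/n. Asymptotically E[X] → c³/6 = 8³/6 = 256/3 ≈ 85.33333, a bounded constant. In this regime the triangle count is asymptotically Poisson(c³/6).

E[X] ≈ 83.69932; in regime p = Θ(1/n^{1}) E[X] stays bounded (at the triangle threshold p ~ 1/n).


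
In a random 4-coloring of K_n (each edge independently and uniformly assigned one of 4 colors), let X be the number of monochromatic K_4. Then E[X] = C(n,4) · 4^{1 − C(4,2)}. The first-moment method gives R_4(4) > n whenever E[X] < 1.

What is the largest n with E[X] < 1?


We need C(n, 4) · 4^{1 − 6} < 1, i.e. C(n, 4) < 4^{6 − 1} = 1024.
Check values of n near the boundary:
  n = 8: C(8, 4) = 70; 70 < 1024? YES
  n = 9: C(9, 4) = 126; 126 < 1024? YES
  n = 10: C(10, 4) = 210; 210 < 1024? YES
  n = 11: C(11, 4) = 330; 330 < 1024? YES
  n = 12: C(12, 4) = 495; 495 < 1024? YES
  n = 13: C(13, 4) = 715; 715 < 1024? YES
  n = 14: C(14, 4) = 1001; 1001 < 1024? YES
  n = 15: C(15, 4) = 1365; 1365 < 1024? NO
  n = 16: C(16, 4) = 1820; 1820 < 1024? NO
  n = 17: C(17, 4) = 2380; 2380 < 1024? NO
The largest n with C(n, 4) < 1024 is n = 14 (where E[X] = 1001/1024 ≈ 0.9775391). Hence R_4(4) > 14, i.e. R_4(4) ≥ 15.

Largest n = 14; hence R_4(4) > 14.


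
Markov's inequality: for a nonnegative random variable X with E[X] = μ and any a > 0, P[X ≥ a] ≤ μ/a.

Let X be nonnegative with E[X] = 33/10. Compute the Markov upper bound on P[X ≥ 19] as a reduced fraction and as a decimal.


μ = E[X] = 33/10, a = 19.
Markov: P[X ≥ 19] ≤ μ/a = (33/10)/19 = 33/190.
Numerically: ≈ 0.17368.
(Since a = 19 > μ = 3.30000, the bound 33/190 is < 1 and informative.)

P[X ≥ 19] ≤ 33/190 ≈ 0.17368.


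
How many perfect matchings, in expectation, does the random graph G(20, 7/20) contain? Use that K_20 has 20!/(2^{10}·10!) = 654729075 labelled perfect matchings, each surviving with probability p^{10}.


K_20 has 20!/(2^{10}·10!) = 654729075 labelled perfect matchings.
For each such perfect matching H, let X_H = 1 if all 10 edges of H are present in G. Then P[X_H = 1] = p^{10} = (7/20)^{10} = 282475249/10240000000000.
By linearity of expectation: E[X] = Σ_H E[X_H] = 654729075 · p^{10} = 654729075 · 282475249/10240000000000 = 7397790339526587/409600000000.
Numerically: E[X] ≈ 18061.

E[X] = 654729075 · (7/20)^{10} = 7397790339526587/409600000000 ≈ 18061.


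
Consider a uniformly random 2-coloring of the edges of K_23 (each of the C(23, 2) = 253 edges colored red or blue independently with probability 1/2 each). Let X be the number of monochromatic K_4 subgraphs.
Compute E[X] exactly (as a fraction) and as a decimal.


Let X = Σ_S X_S over the C(23, 4) = 8855 subsets S of size 4, where X_S = 1 if the K_4 on S is monochromatic.
For a fixed S, the K_4 on S has C(4, 2) = 6 edges. P[all 6 edges red] = (1/2)^6, and likewise for blue, so P[monochromatic] = 2·(1/2)^6 = 2^{1 − 6} = 1/32.
By linearity of expectation: E[X] = C(23, 4) · 2^{1 − 6} = 8855 · 1/32 = 8855/32.
Numerically: E[X] ≈ 276.719.

E[X] = C(23,4)·2^(1−C(4,2)) = 8855/32 ≈ 276.719.


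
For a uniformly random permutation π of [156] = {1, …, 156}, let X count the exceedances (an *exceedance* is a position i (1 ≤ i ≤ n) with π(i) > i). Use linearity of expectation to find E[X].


Write X = Σ_{i=1}^{156} X_i, where X_i = 1_{π(i) > i}.
For each fixed i, π(i) is uniform over {1, …, 156} (marginal of a uniform permutation), so P[π(i) > i] = (n − i)/n. Summing: Σ_{i=1}^{156} (n − i)/n = (0 + 1 + … + 155)/156 = 156(156 − 1)/(2·156) = (156 − 1)/2.
Hence E[X] = Σ_{i=1}^{156} (156 − i)/156 = 155/2 ≈ 77.500000.

E[X] = 155/2 = 77.500000.


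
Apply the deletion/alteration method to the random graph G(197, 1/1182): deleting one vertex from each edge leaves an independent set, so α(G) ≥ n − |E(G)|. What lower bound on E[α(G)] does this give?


E[|E(G)|] = C(197, 2)·p = 19306 · (1/1182) = 49/3.
E[α(G)] ≥ n − E[|E(G)|] = 197 − 49/3 = 542/3.
Numerically: ≈ 180.66667.
(This is only a lower bound; the true E[α(G)] may be larger.)

E[α(G)] ≥ 542/3 ≈ 180.66667.


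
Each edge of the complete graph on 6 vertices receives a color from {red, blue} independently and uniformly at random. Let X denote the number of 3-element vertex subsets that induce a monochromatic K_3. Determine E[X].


Let X = Σ_S X_S over the C(6, 3) = 20 subsets S of size 3, where X_S = 1 if the K_3 on S is monochromatic.
For a fixed S, the K_3 on S has C(3, 2) = 3 edges. P[all 3 edges red] = (1/2)^3, and likewise for blue, so P[monochromatic] = 2·(1/2)^3 = 2^{1 − 3} = 1/4.
By linearity of expectation: E[X] = C(6, 3) · 2^{1 − 3} = 20 · 1/4 = 5.
Numerically: E[X] ≈ 5.000000.

E[X] = C(6,3)·2^(1−C(3,2)) = 5 ≈ 5.000000.


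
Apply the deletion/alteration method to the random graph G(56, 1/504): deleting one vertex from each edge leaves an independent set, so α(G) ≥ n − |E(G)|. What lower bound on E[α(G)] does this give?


E[|E(G)|] = C(56, 2)·p = 1540 · (1/504) = 55/18.
E[α(G)] ≥ n − E[|E(G)|] = 56 − 55/18 = 953/18.
Numerically: ≈ 52.944444.
(This is only a lower bound; the true E[α(G)] may be larger.)

E[α(G)] ≥ 953/18 ≈ 52.944444.


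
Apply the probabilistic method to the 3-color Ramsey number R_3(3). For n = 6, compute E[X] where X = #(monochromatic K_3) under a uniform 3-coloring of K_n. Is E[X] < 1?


E[X] = C(6, 3) · 3^{1 − 3} = 20 · 3^{−2} = 20/9.
As a reduced fraction: E[X] = 20/9 ≈ 2.2222.
Is E[X] < 1? NO.
Since E[X] ≥ 1, the first-moment bound is inconclusive at n = 6; it does NOT by itself certify R_3(3) > 6.

E[X] = 20/9 ≈ 2.2222; E[X] ≥ 1; first-moment method inconclusive here.


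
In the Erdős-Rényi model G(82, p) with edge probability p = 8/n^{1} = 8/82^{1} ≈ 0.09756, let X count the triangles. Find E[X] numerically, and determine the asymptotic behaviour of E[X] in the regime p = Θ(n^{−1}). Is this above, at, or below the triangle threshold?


Number of potential triangles: C(82, 3) = 88560.
Each occurs with probability p³ ≈ (0.09756)³ ≈ 9.285994e-04.
By linearity: E[X] = C(82, 3)·p³ ≈ 88560 · 9.285994e-04 ≈ 82.2368.
Here α = 1, so p = 8/n is exactly at the triangle threshold p ~ 1/n. Asymptotically E[X] → c³/6 = 8³/6 = 256/3 ≈ 85.3333, a bounded constant. In this regime the triangle count is asymptotically Poisson(c³/6).

E[X] ≈ 82.2368; in regime p = Θ(1/n^{1}) E[X] stays bounded (at the triangle threshold p ~ 1/n).


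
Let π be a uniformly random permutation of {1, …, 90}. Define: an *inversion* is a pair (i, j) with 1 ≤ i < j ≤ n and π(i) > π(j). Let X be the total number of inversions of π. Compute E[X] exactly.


Write X = Σ X_I over the C(90, 2) = 4005 pairs i < j, with X_I the indicator of one inversion.
There are 4005 indicators.
For each fixed pair i < j, the values π(i) and π(j) are two distinct elements of {1, …, 90} in uniformly random order; by symmetry P[π(i) > π(j)] = 1/2.
By linearity: E[X] = 4005 · (1/2) = C(90, 2) · (1/2) = 4005/2 = 4005/2 ≈ 2002.50000.

E[X] = 4005/2 = 2002.50000.


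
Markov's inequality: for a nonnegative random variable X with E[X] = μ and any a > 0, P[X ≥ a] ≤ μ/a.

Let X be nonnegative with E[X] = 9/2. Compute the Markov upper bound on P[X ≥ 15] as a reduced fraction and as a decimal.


μ = E[X] = 9/2, a = 15.
Markov: P[X ≥ 15] ≤ μ/a = (9/2)/15 = 3/10.
Numerically: ≈ 0.300.
(Since a = 15 > μ = 4.500, the bound 3/10 is < 1 and informative.)

P[X ≥ 15] ≤ 3/10 ≈ 0.300.
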